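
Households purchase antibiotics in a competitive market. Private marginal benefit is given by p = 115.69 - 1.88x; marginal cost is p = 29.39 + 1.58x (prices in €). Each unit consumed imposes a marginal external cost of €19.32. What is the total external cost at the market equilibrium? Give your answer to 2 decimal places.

Market equilibrium (private): 29.39 + 1.58x = 115.69 - 1.88x → x_m = 24.9422.
Total external cost = MEC × x_m = 19.32 × 24.9422 = 481.8833.

€481.88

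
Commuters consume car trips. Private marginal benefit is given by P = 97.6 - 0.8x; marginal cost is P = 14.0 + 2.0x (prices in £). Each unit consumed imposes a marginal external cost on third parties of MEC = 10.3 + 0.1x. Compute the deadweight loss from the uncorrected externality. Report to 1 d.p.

Market equilibrium (private): 14.0 + 2.0x = 97.6 - 0.8x → x_m = 29.8571.
Social marginal benefit = demand − MEC = 87.3 - 0.9x.
Set SMB = MC: 87.3 - 0.9x = 14.0 + 2.0x → x* = 25.2759.
Height of the DWL triangle at x_m is MC(x_m) − SMB(x_m) = MEC(x_m) = 13.2857.
DWL = ½ × 4.5812 × 13.2857 = 30.4322.

DWL = £30.4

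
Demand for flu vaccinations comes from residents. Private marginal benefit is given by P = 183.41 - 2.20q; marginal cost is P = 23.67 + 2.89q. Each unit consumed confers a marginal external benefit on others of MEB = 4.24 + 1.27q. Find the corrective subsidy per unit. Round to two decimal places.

subsidy = 58.76 per unit

Social marginal benefit = demand + MEB = 187.65 - 0.93q.
Set SMB = MC: 187.65 - 0.93q = 23.67 + 2.89q → q* = 42.9267.
The Pigouvian subsidy equals MEB at q*: 4.24 + 1.27×42.9267 = 58.7569.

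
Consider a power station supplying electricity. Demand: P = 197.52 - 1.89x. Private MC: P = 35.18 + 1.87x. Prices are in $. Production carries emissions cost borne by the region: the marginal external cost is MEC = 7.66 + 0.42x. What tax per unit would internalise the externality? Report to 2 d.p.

Social marginal cost = private MC + MEC = 42.84 + 2.29x.
Set SMC = demand: 42.84 + 2.29x = 197.52 - 1.89x → x* = 37.0048.
The Pigouvian tax equals MEC at x*: 7.66 + 0.42×37.0048 = 23.2020.

tax = $23.20 per unit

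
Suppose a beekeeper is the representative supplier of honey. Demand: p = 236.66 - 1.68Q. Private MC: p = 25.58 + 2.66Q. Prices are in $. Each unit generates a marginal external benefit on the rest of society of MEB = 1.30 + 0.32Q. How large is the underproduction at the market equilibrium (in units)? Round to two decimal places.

Market equilibrium (private): 25.58 + 2.66Q = 236.66 - 1.68Q → Q_m = 48.6359.
Social marginal cost = private MC − MEB = 24.28 + 2.34Q.
Set SMC = demand: 24.28 + 2.34Q = 236.66 - 1.68Q → Q* = 52.8308.
Gap = |48.6359 − 52.8308| = 4.1949.

4.19 units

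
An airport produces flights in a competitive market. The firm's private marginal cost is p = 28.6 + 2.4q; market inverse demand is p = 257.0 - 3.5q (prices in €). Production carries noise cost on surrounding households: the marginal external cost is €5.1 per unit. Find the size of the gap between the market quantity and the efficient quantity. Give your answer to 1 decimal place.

0.9 units

Market equilibrium (private): 28.6 + 2.4q = 257.0 - 3.5q → q_m = 38.7119.
Social marginal cost = private MC + MEC = 33.7 + 2.4q.
Set SMC = demand: 33.7 + 2.4q = 257.0 - 3.5q → q* = 37.8475.
Gap = |38.7119 − 37.8475| = 0.8644.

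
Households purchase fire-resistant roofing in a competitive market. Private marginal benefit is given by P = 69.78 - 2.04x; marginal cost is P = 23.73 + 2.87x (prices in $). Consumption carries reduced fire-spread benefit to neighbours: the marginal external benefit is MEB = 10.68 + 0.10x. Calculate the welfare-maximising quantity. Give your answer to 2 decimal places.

Social marginal benefit = demand + MEB = 80.46 - 1.94x.
Set SMB = MC: 80.46 - 1.94x = 23.73 + 2.87x → x* = 11.7942.

x* = 11.79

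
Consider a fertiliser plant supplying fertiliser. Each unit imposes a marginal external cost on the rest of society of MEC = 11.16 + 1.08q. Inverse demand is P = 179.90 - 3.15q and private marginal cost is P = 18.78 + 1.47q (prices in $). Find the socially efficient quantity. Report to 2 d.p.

Social marginal cost = private MC + MEC = 29.94 + 2.55q.
Set SMC = demand: 29.94 + 2.55q = 179.90 - 3.15q → q* = 26.3088.

q* = 26.31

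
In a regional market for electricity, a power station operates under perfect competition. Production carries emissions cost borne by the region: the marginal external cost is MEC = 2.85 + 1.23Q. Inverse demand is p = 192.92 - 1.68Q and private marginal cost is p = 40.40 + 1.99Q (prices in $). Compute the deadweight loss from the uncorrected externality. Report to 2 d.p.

DWL = $297.19

Market equilibrium (private): 40.40 + 1.99Q = 192.92 - 1.68Q → Q_m = 41.5586.
Social marginal cost = private MC + MEC = 43.25 + 3.22Q.
Set SMC = demand: 43.25 + 3.22Q = 192.92 - 1.68Q → Q* = 30.5449.
Between Q* and Q_m the wedge SMC − demand runs linearly from 0 to MEC(Q_m), so the loss is a triangle.
DWL = ½ × 11.0137 × 53.9671 = 297.1887.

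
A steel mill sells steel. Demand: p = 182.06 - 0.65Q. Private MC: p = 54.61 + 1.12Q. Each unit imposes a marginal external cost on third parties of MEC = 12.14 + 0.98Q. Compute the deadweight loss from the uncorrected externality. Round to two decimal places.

Market equilibrium (private): 54.61 + 1.12Q = 182.06 - 0.65Q → Q_m = 72.0056.
Social marginal cost = private MC + MEC = 66.75 + 2.10Q.
Set SMC = demand: 66.75 + 2.10Q = 182.06 - 0.65Q → Q* = 41.9309.
Between Q* and Q_m the wedge SMC − demand runs linearly from 0 to MEC(Q_m), so the loss is a triangle.
DWL = ½ × 30.0747 × 82.7055 = 1243.6716.

DWL = 1243.67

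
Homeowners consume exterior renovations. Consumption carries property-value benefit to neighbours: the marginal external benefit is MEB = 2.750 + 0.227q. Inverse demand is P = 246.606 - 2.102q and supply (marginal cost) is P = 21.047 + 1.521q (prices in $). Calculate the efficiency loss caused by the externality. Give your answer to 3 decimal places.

DWL = $41.964

Market equilibrium (private): 21.047 + 1.521q = 246.606 - 2.102q → q_m = 62.2575.
Social marginal benefit = demand + MEB = 249.356 - 1.875q.
Set SMB = MC: 249.356 - 1.875q = 21.047 + 1.521q → q* = 67.2288.
The loss is the area between SMB and MC from q* to q_m; with linear curves that's a triangle of height MEB(q_m).
DWL = ½ × 4.9713 × 16.8825 = 41.9640.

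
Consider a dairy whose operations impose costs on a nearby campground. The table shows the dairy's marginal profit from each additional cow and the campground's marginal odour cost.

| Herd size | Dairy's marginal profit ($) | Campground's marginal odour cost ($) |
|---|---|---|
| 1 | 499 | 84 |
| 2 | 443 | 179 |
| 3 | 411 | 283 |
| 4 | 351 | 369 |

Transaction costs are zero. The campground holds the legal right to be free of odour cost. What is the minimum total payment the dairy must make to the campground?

Efficient level: marginal profit ≥ marginal odour cost through level 3, so k* = 3.
With the campground holding the right, the dairy must at least compensate total damage at k*: 84 + 179 + 283 = 546.

$546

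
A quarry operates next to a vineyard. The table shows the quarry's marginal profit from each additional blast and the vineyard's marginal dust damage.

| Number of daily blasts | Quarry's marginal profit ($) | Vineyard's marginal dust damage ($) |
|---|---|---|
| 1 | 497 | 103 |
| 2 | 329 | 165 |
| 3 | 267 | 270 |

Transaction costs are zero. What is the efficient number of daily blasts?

Bargaining reaches the level where marginal profit last exceeds marginal dust damage.
That holds through level 2 (329 ≥ 165) but not at 3 (267 < 270).

2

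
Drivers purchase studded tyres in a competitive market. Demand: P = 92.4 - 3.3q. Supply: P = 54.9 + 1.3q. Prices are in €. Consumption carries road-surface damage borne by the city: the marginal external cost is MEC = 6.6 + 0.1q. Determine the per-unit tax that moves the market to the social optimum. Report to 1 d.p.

tax = €7.3 per unit

Social marginal benefit = demand − MEC = 85.8 - 3.4q.
Set SMB = MC: 85.8 - 3.4q = 54.9 + 1.3q → q* = 6.5745.
The Pigouvian tax equals MEC at q*: 6.6 + 0.1×6.5745 = 7.2575.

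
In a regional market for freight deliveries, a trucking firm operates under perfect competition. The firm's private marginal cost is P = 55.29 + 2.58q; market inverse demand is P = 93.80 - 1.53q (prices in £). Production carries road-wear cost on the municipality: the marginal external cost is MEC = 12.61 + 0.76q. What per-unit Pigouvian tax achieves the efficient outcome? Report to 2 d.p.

tax = £16.65 per unit

Social marginal cost = private MC + MEC = 67.90 + 3.34q.
Set SMC = demand: 67.90 + 3.34q = 93.80 - 1.53q → q* = 5.3183.
The Pigouvian tax equals MEC at q*: 12.61 + 0.76×5.3183 = 16.6519.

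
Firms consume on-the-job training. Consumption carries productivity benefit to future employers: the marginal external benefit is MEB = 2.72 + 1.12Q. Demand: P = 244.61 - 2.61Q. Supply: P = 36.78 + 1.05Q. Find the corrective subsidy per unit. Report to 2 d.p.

subsidy = 95.56 per unit

Social marginal benefit = demand + MEB = 247.33 - 1.49Q.
Set SMB = MC: 247.33 - 1.49Q = 36.78 + 1.05Q → Q* = 82.8937.
The Pigouvian subsidy equals MEB at Q*: 2.72 + 1.12×82.8937 = 95.5609.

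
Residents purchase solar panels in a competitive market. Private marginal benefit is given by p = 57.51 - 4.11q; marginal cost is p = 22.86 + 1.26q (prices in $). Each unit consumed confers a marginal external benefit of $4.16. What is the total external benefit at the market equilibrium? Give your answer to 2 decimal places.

Market equilibrium (private): 22.86 + 1.26q = 57.51 - 4.11q → q_m = 6.4525.
Total external benefit = MEB × q_m = 4.16 × 6.4525 = 26.8424.

$26.84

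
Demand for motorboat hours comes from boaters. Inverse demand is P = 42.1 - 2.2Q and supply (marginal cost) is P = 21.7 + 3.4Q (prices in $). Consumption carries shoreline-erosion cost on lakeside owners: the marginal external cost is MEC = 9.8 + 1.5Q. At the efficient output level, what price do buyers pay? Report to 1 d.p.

P = $38.8

Social marginal benefit = demand − MEC = 32.3 - 3.7Q.
Set SMB = MC: 32.3 - 3.7Q = 21.7 + 3.4Q → Q* = 1.4930.
Consumer price on the demand curve at Q*: 42.1 − 2.2×1.4930 = 38.8154.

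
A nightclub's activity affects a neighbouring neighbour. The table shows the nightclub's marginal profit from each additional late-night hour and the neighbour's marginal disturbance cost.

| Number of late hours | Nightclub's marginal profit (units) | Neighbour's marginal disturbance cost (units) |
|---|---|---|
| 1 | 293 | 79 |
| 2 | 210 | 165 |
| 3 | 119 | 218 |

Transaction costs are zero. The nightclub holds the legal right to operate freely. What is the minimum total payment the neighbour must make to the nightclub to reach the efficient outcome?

Left alone the nightclub would choose level 3 (marginal profit stays positive).
Efficient level: k* = 2 (marginal profit ≥ marginal disturbance cost through 2).
The neighbour must at least cover the nightclub's forgone profit from cutting 3→2: 119 = 119.

119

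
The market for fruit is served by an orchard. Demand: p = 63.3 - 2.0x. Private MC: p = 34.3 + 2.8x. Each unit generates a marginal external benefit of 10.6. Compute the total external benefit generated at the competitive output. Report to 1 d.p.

64.0

Market equilibrium (private): 34.3 + 2.8x = 63.3 - 2.0x → x_m = 6.0417.
Total external benefit = MEB × x_m = 10.6 × 6.0417 = 64.0420.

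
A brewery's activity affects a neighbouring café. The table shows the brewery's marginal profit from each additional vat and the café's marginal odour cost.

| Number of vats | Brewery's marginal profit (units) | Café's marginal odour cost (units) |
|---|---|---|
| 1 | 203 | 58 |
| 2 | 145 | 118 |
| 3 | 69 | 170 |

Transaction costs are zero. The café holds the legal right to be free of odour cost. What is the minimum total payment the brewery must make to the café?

176

Efficient level: marginal profit ≥ marginal odour cost through level 2, so k* = 2.
With the café holding the right, the brewery must at least compensate total damage at k*: 58 + 118 = 176.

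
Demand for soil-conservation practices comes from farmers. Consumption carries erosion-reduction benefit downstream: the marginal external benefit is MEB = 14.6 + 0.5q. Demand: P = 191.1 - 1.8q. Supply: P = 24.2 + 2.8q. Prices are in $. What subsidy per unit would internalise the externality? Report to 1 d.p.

Social marginal benefit = demand + MEB = 205.7 - 1.3q.
Set SMB = MC: 205.7 - 1.3q = 24.2 + 2.8q → q* = 44.2683.
The Pigouvian subsidy equals MEB at q*: 14.6 + 0.5×44.2683 = 36.7342.

subsidy = $36.7 per unit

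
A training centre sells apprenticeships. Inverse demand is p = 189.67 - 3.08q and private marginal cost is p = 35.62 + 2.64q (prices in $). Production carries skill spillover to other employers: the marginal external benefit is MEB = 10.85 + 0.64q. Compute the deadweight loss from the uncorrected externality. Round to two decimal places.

DWL = $77.64

Market equilibrium (private): 35.62 + 2.64q = 189.67 - 3.08q → q_m = 26.9318.
Social marginal cost = private MC − MEB = 24.77 + 2.00q.
Set SMC = demand: 24.77 + 2.00q = 189.67 - 3.08q → q* = 32.4606.
The welfare-loss triangle has base |q_m − q*| and height MEB(q_m) (the vertical gap between SMC and demand is zero at q* and MEB at q_m).
DWL = ½ × 5.5288 × 28.0864 = 77.6420.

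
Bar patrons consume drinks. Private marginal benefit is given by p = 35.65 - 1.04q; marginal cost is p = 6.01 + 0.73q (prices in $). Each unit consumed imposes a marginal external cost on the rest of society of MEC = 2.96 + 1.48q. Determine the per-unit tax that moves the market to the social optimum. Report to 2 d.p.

Social marginal benefit = demand − MEC = 32.69 - 2.52q.
Set SMB = MC: 32.69 - 2.52q = 6.01 + 0.73q → q* = 8.2092.
The Pigouvian tax equals MEC at q*: 2.96 + 1.48×8.2092 = 15.1096.

tax = $15.11 per unit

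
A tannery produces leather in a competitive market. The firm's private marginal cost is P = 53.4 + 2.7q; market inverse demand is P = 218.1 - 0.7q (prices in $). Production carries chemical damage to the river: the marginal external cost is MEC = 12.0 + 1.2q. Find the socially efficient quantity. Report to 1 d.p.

Social marginal cost = private MC + MEC = 65.4 + 3.9q.
Set SMC = demand: 65.4 + 3.9q = 218.1 - 0.7q → q* = 33.1957.

q* = 33.2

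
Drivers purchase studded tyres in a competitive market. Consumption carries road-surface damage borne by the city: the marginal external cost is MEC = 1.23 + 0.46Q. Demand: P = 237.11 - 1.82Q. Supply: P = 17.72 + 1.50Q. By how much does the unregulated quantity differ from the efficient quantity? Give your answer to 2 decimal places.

Market equilibrium (private): 17.72 + 1.50Q = 237.11 - 1.82Q → Q_m = 66.0813.
Social marginal benefit = demand − MEC = 235.88 - 2.28Q.
Set SMB = MC: 235.88 - 2.28Q = 17.72 + 1.50Q → Q* = 57.7143.
Gap = |66.0813 − 57.7143| = 8.3670.

8.37 units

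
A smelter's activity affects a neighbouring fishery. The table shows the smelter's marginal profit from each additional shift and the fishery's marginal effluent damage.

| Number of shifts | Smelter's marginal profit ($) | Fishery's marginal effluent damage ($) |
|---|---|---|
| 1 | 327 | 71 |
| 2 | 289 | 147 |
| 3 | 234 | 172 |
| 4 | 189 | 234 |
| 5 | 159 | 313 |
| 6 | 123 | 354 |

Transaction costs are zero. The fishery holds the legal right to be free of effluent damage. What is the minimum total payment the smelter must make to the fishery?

Efficient level: marginal profit ≥ marginal effluent damage through level 3, so k* = 3.
With the fishery holding the right, the smelter must at least compensate total damage at k*: 71 + 147 + 172 = 390.

$390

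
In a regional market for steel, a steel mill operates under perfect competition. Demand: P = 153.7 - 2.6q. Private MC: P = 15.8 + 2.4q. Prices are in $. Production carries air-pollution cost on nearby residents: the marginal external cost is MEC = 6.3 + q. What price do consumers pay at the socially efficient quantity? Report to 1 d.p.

P = $96.7

Social marginal cost = private MC + MEC = 22.1 + 3.4q.
Set SMC = demand: 22.1 + 3.4q = 153.7 - 2.6q → q* = 21.9333.
Consumer price on the demand curve at q*: 153.7 − 2.6×21.9333 = 96.6734.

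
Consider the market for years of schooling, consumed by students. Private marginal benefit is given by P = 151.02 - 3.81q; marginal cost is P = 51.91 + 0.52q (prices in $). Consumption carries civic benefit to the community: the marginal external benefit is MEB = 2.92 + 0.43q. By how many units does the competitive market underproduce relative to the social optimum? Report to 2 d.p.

Market equilibrium (private): 51.91 + 0.52q = 151.02 - 3.81q → q_m = 22.8891.
Social marginal benefit = demand + MEB = 153.94 - 3.38q.
Set SMB = MC: 153.94 - 3.38q = 51.91 + 0.52q → q* = 26.1615.
Gap = |22.8891 − 26.1615| = 3.2724.

3.27 units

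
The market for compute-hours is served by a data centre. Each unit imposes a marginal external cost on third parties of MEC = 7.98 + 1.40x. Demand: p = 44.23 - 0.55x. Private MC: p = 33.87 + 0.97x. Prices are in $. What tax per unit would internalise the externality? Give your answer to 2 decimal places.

tax = $9.12 per unit

Social marginal cost = private MC + MEC = 41.85 + 2.37x.
Set SMC = demand: 41.85 + 2.37x = 44.23 - 0.55x → x* = 0.8151.
The Pigouvian tax equals MEC at x*: 7.98 + 1.40×0.8151 = 9.1211.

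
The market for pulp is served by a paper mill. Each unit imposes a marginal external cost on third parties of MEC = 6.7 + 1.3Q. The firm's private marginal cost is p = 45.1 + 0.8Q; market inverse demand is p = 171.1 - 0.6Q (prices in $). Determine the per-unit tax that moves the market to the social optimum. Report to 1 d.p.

Social marginal cost = private MC + MEC = 51.8 + 2.1Q.
Set SMC = demand: 51.8 + 2.1Q = 171.1 - 0.6Q → Q* = 44.1852.
The Pigouvian tax equals MEC at Q*: 6.7 + 1.3×44.1852 = 64.1408.

tax = $64.1 per unit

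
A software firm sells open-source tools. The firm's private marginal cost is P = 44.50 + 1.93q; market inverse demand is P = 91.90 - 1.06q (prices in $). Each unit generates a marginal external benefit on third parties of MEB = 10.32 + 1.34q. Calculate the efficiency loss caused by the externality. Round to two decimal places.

DWL = $301.88

Market equilibrium (private): 44.50 + 1.93q = 91.90 - 1.06q → q_m = 15.8528.
Social marginal cost = private MC − MEB = 34.18 + 0.59q.
Set SMC = demand: 34.18 + 0.59q = 91.90 - 1.06q → q* = 34.9818.
Between q* and q_m the wedge demand − SMC runs linearly from 0 to MEB(q_m), so the loss is a triangle.
DWL = ½ × 19.1290 × 31.5628 = 301.8824.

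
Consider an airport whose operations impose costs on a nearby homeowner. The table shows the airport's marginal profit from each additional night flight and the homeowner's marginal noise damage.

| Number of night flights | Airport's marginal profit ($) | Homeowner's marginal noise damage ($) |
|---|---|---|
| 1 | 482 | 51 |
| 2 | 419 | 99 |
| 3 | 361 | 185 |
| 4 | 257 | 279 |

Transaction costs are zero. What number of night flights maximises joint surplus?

Bargaining reaches the level where marginal profit last exceeds marginal noise damage.
That holds through level 3 (361 ≥ 185) but not at 4 (257 < 279).

3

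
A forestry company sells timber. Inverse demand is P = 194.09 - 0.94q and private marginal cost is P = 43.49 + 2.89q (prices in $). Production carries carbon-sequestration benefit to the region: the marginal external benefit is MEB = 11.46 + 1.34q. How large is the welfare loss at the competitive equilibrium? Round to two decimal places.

DWL = $826.36

Market equilibrium (private): 43.49 + 2.89q = 194.09 - 0.94q → q_m = 39.3211.
Social marginal cost = private MC − MEB = 32.03 + 1.55q.
Set SMC = demand: 32.03 + 1.55q = 194.09 - 0.94q → q* = 65.0843.
Height of the DWL triangle at q_m is demand(q_m) − SMC(q_m) = MEB(q_m) = 64.1503.
DWL = ½ × 25.7632 × 64.1503 = 826.3585.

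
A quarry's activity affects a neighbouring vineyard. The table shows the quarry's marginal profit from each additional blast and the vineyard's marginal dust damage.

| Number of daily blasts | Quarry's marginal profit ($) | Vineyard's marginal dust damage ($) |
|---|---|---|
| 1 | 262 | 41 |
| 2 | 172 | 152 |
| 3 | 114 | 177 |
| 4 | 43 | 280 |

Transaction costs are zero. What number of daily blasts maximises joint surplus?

Bargaining reaches the level where marginal profit last exceeds marginal dust damage.
That holds through level 2 (172 ≥ 152) but not at 3 (114 < 177).

2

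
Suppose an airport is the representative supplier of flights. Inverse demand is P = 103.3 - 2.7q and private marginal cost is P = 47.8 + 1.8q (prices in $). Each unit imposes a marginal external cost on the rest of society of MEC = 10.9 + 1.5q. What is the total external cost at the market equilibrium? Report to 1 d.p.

$248.5

Market equilibrium (private): 47.8 + 1.8q = 103.3 - 2.7q → q_m = 12.3333.
Total external cost = ∫₀^{q_m} (10.9 + 1.5q) dq = 10.9×12.3333 + ½×1.5×12.3333² = 248.5157.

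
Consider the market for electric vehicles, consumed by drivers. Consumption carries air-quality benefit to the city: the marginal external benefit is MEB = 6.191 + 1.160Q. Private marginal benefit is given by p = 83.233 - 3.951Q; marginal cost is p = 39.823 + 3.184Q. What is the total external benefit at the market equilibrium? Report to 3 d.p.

Market equilibrium (private): 39.823 + 3.184Q = 83.233 - 3.951Q → Q_m = 6.0841.
Total external benefit = ∫₀^{Q_m} (6.191 + 1.160Q) dQ = 6.191×6.0841 + ½×1.160×6.0841² = 59.1361.

59.136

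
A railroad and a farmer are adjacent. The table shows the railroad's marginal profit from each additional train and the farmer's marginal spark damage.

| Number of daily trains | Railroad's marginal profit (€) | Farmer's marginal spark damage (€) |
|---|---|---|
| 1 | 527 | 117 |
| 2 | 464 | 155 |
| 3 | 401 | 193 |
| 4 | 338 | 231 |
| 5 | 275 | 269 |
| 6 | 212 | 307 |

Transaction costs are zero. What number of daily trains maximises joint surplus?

Bargaining reaches the level where marginal profit last exceeds marginal spark damage.
That holds through level 5 (275 ≥ 269) but not at 6 (212 < 307).

5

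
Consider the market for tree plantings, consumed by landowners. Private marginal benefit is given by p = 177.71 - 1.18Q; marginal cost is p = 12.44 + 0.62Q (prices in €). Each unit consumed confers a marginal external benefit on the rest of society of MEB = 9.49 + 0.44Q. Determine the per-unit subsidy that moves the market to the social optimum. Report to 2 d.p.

Social marginal benefit = demand + MEB = 187.20 - 0.74Q.
Set SMB = MC: 187.20 - 0.74Q = 12.44 + 0.62Q → Q* = 128.5000.
The Pigouvian subsidy equals MEB at Q*: 9.49 + 0.44×128.5000 = 66.0300.

subsidy = €66.03 per unit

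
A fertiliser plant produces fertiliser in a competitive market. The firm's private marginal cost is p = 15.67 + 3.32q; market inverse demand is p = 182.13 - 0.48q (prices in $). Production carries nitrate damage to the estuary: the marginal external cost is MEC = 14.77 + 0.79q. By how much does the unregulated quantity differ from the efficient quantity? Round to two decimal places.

Market equilibrium (private): 15.67 + 3.32q = 182.13 - 0.48q → q_m = 43.8053.
Social marginal cost = private MC + MEC = 30.44 + 4.11q.
Set SMC = demand: 30.44 + 4.11q = 182.13 - 0.48q → q* = 33.0479.
Gap = |43.8053 − 33.0479| = 10.7574.

10.76 units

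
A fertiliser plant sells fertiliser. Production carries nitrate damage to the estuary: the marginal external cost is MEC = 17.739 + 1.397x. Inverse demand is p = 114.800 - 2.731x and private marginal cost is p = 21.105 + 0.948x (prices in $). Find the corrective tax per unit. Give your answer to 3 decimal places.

Social marginal cost = private MC + MEC = 38.844 + 2.345x.
Set SMC = demand: 38.844 + 2.345x = 114.800 - 2.731x → x* = 14.9638.
The Pigouvian tax equals MEC at x*: 17.739 + 1.397×14.9638 = 38.6434.

tax = $38.643 per unit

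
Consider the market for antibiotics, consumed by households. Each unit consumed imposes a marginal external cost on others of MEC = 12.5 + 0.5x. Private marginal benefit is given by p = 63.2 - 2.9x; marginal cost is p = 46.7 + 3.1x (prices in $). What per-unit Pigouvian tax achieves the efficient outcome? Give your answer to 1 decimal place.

tax = $12.8 per unit

Social marginal benefit = demand − MEC = 50.7 - 3.4x.
Set SMB = MC: 50.7 - 3.4x = 46.7 + 3.1x → x* = 0.6154.
The Pigouvian tax equals MEC at x*: 12.5 + 0.5×0.6154 = 12.8077.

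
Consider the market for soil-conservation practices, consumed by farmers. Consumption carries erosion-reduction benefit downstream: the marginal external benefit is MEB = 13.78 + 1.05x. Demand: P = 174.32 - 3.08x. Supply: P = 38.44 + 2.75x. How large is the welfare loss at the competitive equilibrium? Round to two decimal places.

DWL = 153.06

Market equilibrium (private): 38.44 + 2.75x = 174.32 - 3.08x → x_m = 23.3070.
Social marginal benefit = demand + MEB = 188.10 - 2.03x.
Set SMB = MC: 188.10 - 2.03x = 38.44 + 2.75x → x* = 31.3096.
Between x* and x_m the wedge SMB − MC runs linearly from 0 to MEB(x_m), so the loss is a triangle.
DWL = ½ × 8.0026 × 38.2524 = 153.0593.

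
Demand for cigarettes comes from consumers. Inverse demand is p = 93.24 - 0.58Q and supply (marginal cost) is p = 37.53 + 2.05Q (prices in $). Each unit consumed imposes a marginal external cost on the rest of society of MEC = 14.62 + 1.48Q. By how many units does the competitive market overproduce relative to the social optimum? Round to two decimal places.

11.18 units

Market equilibrium (private): 37.53 + 2.05Q = 93.24 - 0.58Q → Q_m = 21.1825.
Social marginal benefit = demand − MEC = 78.62 - 2.06Q.
Set SMB = MC: 78.62 - 2.06Q = 37.53 + 2.05Q → Q* = 9.9976.
Gap = |21.1825 − 9.9976| = 11.1849.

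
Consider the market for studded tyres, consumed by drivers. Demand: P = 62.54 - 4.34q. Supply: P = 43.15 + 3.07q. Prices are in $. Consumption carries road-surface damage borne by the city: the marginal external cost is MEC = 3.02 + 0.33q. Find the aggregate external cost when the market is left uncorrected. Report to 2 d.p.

Market equilibrium (private): 43.15 + 3.07q = 62.54 - 4.34q → q_m = 2.6167.
Total external cost = ∫₀^{q_m} (3.02 + 0.33q) dq = 3.02×2.6167 + ½×0.33×2.6167² = 9.0322.

$9.03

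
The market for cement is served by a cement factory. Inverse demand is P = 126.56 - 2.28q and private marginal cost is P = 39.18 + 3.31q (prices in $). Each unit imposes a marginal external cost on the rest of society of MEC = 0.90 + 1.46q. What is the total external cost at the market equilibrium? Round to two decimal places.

$192.44

Market equilibrium (private): 39.18 + 3.31q = 126.56 - 2.28q → q_m = 15.6315.
Total external cost = ∫₀^{q_m} (0.90 + 1.46q) dq = 0.90×15.6315 + ½×1.46×15.6315² = 192.4393.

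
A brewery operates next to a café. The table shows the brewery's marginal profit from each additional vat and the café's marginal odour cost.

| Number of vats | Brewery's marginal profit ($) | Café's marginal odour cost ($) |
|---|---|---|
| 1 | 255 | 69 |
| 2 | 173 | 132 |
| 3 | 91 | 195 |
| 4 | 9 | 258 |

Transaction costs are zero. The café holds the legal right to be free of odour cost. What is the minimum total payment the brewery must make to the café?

Efficient level: marginal profit ≥ marginal odour cost through level 2, so k* = 2.
With the café holding the right, the brewery must at least compensate total damage at k*: 69 + 132 = 201.

$201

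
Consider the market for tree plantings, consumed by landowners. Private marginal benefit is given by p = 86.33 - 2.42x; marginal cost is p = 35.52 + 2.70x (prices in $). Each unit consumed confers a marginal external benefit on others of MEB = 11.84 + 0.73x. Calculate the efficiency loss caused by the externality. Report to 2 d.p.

DWL = $41.48

Market equilibrium (private): 35.52 + 2.70x = 86.33 - 2.42x → x_m = 9.9238.
Social marginal benefit = demand + MEB = 98.17 - 1.69x.
Set SMB = MC: 98.17 - 1.69x = 35.52 + 2.70x → x* = 14.2711.
The loss is the area between SMB and MC from x* to x_m; with linear curves that's a triangle of height MEB(x_m).
DWL = ½ × 4.3473 × 19.0844 = 41.4828.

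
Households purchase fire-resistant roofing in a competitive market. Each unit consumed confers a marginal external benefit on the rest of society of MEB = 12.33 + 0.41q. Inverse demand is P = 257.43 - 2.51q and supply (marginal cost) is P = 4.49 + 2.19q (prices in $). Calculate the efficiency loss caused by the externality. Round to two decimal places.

Market equilibrium (private): 4.49 + 2.19q = 257.43 - 2.51q → q_m = 53.8170.
Social marginal benefit = demand + MEB = 269.76 - 2.10q.
Set SMB = MC: 269.76 - 2.10q = 4.49 + 2.19q → q* = 61.8345.
The loss is the area between SMB and MC from q* to q_m; with linear curves that's a triangle of height MEB(q_m).
DWL = ½ × 8.0175 × 34.3950 = 137.8810.

DWL = $137.88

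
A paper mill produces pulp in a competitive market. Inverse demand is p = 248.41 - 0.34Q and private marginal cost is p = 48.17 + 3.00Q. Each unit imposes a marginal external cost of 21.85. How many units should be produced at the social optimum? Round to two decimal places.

Social marginal cost = private MC + MEC = 70.02 + 3.00Q.
Set SMC = demand: 70.02 + 3.00Q = 248.41 - 0.34Q → Q* = 53.4102.

Q* = 53.41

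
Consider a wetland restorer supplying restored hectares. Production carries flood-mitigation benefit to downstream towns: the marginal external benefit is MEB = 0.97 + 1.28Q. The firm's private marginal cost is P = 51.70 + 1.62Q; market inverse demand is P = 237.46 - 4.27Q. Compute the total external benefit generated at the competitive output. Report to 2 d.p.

Market equilibrium (private): 51.70 + 1.62Q = 237.46 - 4.27Q → Q_m = 31.5382.
Total external benefit = ∫₀^{Q_m} (0.97 + 1.28Q) dQ = 0.97×31.5382 + ½×1.28×31.5382² = 667.1732.

667.17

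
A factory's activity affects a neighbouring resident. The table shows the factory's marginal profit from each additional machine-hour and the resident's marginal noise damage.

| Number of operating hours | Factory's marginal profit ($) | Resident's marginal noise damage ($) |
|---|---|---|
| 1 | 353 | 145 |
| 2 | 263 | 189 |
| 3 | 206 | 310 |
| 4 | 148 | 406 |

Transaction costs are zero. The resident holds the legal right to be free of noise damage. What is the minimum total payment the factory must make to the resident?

Efficient level: marginal profit ≥ marginal noise damage through level 2, so k* = 2.
With the resident holding the right, the factory must at least compensate total damage at k*: 145 + 189 = 334.

$334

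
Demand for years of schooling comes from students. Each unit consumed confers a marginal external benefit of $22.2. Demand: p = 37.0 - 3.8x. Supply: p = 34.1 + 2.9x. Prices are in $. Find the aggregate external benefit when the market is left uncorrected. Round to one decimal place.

$9.6

Market equilibrium (private): 34.1 + 2.9x = 37.0 - 3.8x → x_m = 0.4328.
Total external benefit = MEB × x_m = 22.2 × 0.4328 = 9.6082.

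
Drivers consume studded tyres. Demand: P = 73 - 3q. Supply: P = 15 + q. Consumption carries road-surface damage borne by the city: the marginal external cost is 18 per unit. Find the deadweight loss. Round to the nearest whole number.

DWL = 41

Market equilibrium (private): 15 + q = 73 - 3q → q_m = 14.5000.
Social marginal benefit = demand − MEC = 55 - 3q.
Set SMB = MC: 55 - 3q = 15 + q → q* = 10.0000.
The loss is the area between SMB and MC from q* to q_m; with linear curves that's a triangle of height MEC(q_m).
DWL = ½ × 4.5000 × 18.0000 = 40.5000.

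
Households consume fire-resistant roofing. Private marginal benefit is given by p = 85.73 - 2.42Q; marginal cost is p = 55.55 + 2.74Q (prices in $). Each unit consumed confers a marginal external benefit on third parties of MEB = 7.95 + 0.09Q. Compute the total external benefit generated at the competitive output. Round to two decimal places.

$48.04

Market equilibrium (private): 55.55 + 2.74Q = 85.73 - 2.42Q → Q_m = 5.8488.
Total external benefit = ∫₀^{Q_m} (7.95 + 0.09Q) dQ = 7.95×5.8488 + ½×0.09×5.8488² = 48.0373.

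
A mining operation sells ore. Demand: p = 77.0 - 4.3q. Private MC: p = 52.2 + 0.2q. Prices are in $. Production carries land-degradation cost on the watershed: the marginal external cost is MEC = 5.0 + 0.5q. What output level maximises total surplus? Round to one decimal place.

q* = 4.0

Social marginal cost = private MC + MEC = 57.2 + 0.7q.
Set SMC = demand: 57.2 + 0.7q = 77.0 - 4.3q → q* = 3.9600.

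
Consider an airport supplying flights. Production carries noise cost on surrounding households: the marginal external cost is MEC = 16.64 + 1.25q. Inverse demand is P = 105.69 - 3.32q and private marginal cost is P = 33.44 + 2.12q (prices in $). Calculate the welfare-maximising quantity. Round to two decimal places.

q* = 8.31

Social marginal cost = private MC + MEC = 50.08 + 3.37q.
Set SMC = demand: 50.08 + 3.37q = 105.69 - 3.32q → q* = 8.3124.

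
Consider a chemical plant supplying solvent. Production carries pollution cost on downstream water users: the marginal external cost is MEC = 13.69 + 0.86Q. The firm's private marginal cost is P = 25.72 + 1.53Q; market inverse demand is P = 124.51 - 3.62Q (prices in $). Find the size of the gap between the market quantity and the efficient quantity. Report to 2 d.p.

Market equilibrium (private): 25.72 + 1.53Q = 124.51 - 3.62Q → Q_m = 19.1825.
Social marginal cost = private MC + MEC = 39.41 + 2.39Q.
Set SMC = demand: 39.41 + 2.39Q = 124.51 - 3.62Q → Q* = 14.1597.
Gap = |19.1825 − 14.1597| = 5.0228.

5.02 units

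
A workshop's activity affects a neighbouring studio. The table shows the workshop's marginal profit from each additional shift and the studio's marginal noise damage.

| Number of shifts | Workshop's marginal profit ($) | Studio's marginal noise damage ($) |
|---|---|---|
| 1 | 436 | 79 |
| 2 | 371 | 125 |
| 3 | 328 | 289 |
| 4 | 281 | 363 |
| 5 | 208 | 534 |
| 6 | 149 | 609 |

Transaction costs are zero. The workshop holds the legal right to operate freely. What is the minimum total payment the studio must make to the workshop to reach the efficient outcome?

$638

Left alone the workshop would choose level 6 (marginal profit stays positive).
Efficient level: k* = 3 (marginal profit ≥ marginal noise damage through 3).
The studio must at least cover the workshop's forgone profit from cutting 6→3: 281 + 208 + 149 = 638.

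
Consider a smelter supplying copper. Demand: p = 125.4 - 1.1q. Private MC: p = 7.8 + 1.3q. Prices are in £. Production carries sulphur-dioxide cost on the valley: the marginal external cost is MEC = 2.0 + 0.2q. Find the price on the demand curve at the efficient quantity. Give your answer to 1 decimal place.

P = £76.5

Social marginal cost = private MC + MEC = 9.8 + 1.5q.
Set SMC = demand: 9.8 + 1.5q = 125.4 - 1.1q → q* = 44.4615.
Consumer price on the demand curve at q*: 125.4 − 1.1×44.4615 = 76.4924.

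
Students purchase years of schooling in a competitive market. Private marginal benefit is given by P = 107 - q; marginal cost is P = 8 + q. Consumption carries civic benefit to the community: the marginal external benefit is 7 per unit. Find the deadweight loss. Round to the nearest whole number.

Market equilibrium (private): 8 + q = 107 - q → q_m = 49.5000.
Social marginal benefit = demand + MEB = 114 - q.
Set SMB = MC: 114 - q = 8 + q → q* = 53.0000.
Height of the DWL triangle at q_m is SMB(q_m) − MC(q_m) = MEB(q_m) = 7.0000.
DWL = ½ × 3.5000 × 7.0000 = 12.2500.

DWL = 12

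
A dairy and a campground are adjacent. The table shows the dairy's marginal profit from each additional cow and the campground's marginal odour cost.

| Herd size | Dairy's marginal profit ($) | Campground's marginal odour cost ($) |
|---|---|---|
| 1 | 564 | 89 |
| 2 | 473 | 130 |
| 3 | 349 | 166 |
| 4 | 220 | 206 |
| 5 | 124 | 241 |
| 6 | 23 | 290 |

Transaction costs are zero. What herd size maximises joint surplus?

4

Bargaining reaches the level where marginal profit last exceeds marginal odour cost.
That holds through level 4 (220 ≥ 206) but not at 5 (124 < 241).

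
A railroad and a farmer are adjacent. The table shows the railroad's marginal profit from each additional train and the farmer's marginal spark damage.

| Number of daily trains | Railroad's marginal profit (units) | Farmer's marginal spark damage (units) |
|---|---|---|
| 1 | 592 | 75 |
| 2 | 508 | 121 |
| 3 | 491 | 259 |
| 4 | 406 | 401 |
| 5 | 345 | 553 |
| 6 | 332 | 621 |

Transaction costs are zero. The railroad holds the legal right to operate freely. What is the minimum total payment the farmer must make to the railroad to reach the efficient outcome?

Left alone the railroad would choose level 6 (marginal profit stays positive).
Efficient level: k* = 4 (marginal profit ≥ marginal spark damage through 4).
The farmer must at least cover the railroad's forgone profit from cutting 6→4: 345 + 332 = 677.

677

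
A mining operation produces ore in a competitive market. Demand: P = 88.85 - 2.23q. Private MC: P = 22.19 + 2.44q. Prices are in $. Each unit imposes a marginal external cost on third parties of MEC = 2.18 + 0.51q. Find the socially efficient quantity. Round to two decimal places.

q* = 12.45

Social marginal cost = private MC + MEC = 24.37 + 2.95q.
Set SMC = demand: 24.37 + 2.95q = 88.85 - 2.23q → q* = 12.4479.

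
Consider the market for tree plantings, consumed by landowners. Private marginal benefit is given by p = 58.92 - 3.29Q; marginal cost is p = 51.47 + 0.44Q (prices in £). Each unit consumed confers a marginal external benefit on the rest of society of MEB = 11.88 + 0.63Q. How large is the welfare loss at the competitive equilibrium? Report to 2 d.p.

DWL = £27.84

Market equilibrium (private): 51.47 + 0.44Q = 58.92 - 3.29Q → Q_m = 1.9973.
Social marginal benefit = demand + MEB = 70.80 - 2.66Q.
Set SMB = MC: 70.80 - 2.66Q = 51.47 + 0.44Q → Q* = 6.2355.
Between Q* and Q_m the wedge SMB − MC runs linearly from 0 to MEB(Q_m), so the loss is a triangle.
DWL = ½ × 4.2382 × 13.1383 = 27.8414.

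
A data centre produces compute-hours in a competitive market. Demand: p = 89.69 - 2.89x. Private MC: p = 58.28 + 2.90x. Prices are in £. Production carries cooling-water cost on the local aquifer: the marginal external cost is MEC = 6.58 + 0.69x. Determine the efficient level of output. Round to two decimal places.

Social marginal cost = private MC + MEC = 64.86 + 3.59x.
Set SMC = demand: 64.86 + 3.59x = 89.69 - 2.89x → x* = 3.8318.

x* = 3.83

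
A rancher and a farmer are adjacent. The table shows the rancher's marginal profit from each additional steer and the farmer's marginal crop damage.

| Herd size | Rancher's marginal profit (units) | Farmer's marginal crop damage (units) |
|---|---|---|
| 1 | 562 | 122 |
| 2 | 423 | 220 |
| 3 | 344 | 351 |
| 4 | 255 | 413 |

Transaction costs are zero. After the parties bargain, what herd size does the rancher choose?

Bargaining reaches the level where marginal profit last exceeds marginal crop damage.
That holds through level 2 (423 ≥ 220) but not at 3 (344 < 351).

2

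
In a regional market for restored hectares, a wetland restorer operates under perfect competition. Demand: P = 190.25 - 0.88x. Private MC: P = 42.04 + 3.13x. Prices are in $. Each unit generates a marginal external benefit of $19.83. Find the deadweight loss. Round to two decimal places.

Market equilibrium (private): 42.04 + 3.13x = 190.25 - 0.88x → x_m = 36.9601.
Social marginal cost = private MC − MEB = 22.21 + 3.13x.
Set SMC = demand: 22.21 + 3.13x = 190.25 - 0.88x → x* = 41.9052.
Height of the DWL triangle at x_m is demand(x_m) − SMC(x_m) = MEB(x_m) = 19.8300.
DWL = ½ × 4.9451 × 19.8300 = 49.0307.

DWL = $49.03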